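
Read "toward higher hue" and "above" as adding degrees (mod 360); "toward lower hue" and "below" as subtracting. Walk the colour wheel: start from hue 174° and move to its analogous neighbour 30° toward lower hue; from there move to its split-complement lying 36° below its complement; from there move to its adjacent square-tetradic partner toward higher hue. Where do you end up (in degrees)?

18°

analog 30° ↓ −30°: 174 − 30 = 144°
split-comp 36° ↓ +144°: 144 + 144 = 288°
square ↑ +90°: 288 + 90 = 378 → 378 − 360 = 18°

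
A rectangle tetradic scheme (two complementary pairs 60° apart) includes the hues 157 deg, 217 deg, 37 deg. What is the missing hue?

A rectangular tetradic uses two complementary pairs 60° apart: offsets 0°, 60°, 180°, 240°.
Among {37°, 157°, 217°}, 37° and 217° are a 180° pair.
The remaining hue 157° needs its own complement: 157 + 180 = 337°

337°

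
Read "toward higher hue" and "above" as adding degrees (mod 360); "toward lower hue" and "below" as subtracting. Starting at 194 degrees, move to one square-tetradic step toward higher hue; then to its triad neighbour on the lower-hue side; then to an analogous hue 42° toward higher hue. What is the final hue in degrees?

194 + 90 = 284°   (square ↑)
284 − 120 = 164°   (triadic ↓)
164 + 42 = 206°   (analog 42° ↑)

206°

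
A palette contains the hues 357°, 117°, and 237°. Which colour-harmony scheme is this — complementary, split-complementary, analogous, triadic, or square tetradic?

Sort the hues: 117°, 237°, 357°.
Successive gaps around the wheel: 120°, 120°, 120°.
Three hues equally spaced 120° apart form a triad.

triadic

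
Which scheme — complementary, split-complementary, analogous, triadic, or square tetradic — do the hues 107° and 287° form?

Sort the hues: 107°, 287°.
Successive gaps around the wheel: 180°, 180°.
Two hues 180° apart are complementary.

complementary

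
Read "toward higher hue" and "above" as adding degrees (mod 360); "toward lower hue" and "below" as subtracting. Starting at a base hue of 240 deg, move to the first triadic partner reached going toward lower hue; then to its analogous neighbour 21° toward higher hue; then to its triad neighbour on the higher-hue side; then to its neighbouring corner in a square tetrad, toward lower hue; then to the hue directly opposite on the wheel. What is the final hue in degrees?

240 − 120 = 120°   (triadic ↓)
120 + 21 = 141°   (analog 21° ↑)
141 + 120 = 261°   (triadic ↑)
261 − 90 = 171°   (square ↓)
171 + 180 = 351°   (complement)

351°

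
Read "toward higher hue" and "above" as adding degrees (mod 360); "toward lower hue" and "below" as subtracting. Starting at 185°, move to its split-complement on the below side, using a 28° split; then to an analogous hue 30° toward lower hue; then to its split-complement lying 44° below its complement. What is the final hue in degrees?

+152° (split-comp 28° ↓): 185 + 152 = 337°
−30° (analog 30° ↓): 337 − 30 = 307°
+136° (split-comp 44° ↓): 307 + 136 = 443 → 443 − 360 = 83°

83°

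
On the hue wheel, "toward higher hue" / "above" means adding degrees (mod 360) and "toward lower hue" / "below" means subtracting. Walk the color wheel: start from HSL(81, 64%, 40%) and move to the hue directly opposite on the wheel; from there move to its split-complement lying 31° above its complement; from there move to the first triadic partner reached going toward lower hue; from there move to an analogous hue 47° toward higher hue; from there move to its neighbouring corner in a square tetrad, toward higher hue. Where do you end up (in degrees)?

129°

+180° (complement): 81 + 180 = 261°
+211° (split-comp 31° ↑): 261 + 211 = 472 → 472 − 360 = 112°
−120° (triadic ↓): 112 − 120 = -8 → -8 + 360 = 352°
+47° (analog 47° ↑): 352 + 47 = 399 → 399 − 360 = 39°
+90° (square ↑): 39 + 90 = 129°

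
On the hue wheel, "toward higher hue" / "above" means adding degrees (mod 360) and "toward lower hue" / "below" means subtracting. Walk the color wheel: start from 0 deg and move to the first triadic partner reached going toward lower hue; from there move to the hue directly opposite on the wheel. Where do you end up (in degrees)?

−120° (triadic ↓): 0 − 120 = -120 → -120 + 360 = 240°
+180° (complement): 240 + 180 = 420 → 420 − 360 = 60°

60°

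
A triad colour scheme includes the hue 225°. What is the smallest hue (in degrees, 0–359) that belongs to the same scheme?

105°

A triad places three hues 120° apart.
The full set through 225° is {105°, 225°, 345°}.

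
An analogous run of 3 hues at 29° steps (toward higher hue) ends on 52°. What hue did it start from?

2 steps of 29° (toward higher hue) give a net shift of +58°.
Start = end − shift: 52 − 58 = -6 → -6 + 360 = 354°

354°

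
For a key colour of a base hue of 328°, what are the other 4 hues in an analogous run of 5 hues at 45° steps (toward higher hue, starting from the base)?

Analogous hues sit every 45° along the wheel.
328 + 45 = 373 → 373 − 360 = 13°
328 + 90 = 418 → 418 − 360 = 58°
328 + 135 = 463 → 463 − 360 = 103°
328 + 180 = 508 → 508 − 360 = 148°

13°, 58°, 103°, and 148°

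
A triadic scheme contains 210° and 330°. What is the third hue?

A triad spaces three hues 120° apart.
The full set is {90°, 210°, 330°}.

90°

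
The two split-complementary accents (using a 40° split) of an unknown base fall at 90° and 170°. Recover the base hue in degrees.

The accents sit 40° either side of the complement, so the complement is their short-arc midpoint on the wheel.
Short-arc midpoint of 90° and 170°: 130°.
Base is 180° from the complement: 130 − 180 = -50 → -50 + 360 = 310°

310°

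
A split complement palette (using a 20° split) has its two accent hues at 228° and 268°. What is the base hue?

The accents sit 20° either side of the complement, so the complement is their short-arc midpoint on the wheel.
Short-arc midpoint of 228° and 268°: 248°.
Base is 180° from the complement: 248 − 180 = 68°

68°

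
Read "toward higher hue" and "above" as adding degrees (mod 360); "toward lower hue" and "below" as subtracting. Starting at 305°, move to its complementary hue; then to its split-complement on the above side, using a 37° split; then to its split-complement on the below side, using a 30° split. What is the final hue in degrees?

305 + 180 = 485 → 485 − 360 = 125°   (complement)
125 + 217 = 342°   (split-comp 37° ↑)
342 + 150 = 492 → 492 − 360 = 132°   (split-comp 30° ↓)

132°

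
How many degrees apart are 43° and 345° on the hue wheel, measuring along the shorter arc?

58°

|43 − 345| = 302.
The shorter arc is 360 − 302 = 58°.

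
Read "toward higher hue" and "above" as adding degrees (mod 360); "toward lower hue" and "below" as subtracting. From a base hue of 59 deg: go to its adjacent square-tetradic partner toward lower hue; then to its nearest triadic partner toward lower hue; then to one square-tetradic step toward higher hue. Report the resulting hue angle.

299°

square ↓ −90°: 59 − 90 = -31 → -31 + 360 = 329°
triadic ↓ −120°: 329 − 120 = 209°
square ↑ +90°: 209 + 90 = 299°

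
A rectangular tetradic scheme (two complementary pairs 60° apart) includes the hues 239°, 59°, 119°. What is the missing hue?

A rectangular tetradic uses two complementary pairs 60° apart: offsets 0°, 60°, 180°, 240°.
Among {59°, 119°, 239°}, 59° and 239° are a 180° pair.
The remaining hue 119° needs its own complement: 119 + 180 = 299°

299°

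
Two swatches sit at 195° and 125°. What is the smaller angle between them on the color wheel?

70°

|195 − 125| = 70.
70 ≤ 180, so the shorter arc is 70°.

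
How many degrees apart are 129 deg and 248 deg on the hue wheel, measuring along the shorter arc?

|129 − 248| = 119.
119 ≤ 180, so the shorter arc is 119°.

119°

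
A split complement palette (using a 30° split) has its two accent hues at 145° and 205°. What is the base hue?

355°

The accents sit 30° either side of the complement, so the complement is their short-arc midpoint on the wheel.
Short-arc midpoint of 145° and 205°: 175°.
Base is 180° from the complement: 175 − 180 = -5 → -5 + 360 = 355°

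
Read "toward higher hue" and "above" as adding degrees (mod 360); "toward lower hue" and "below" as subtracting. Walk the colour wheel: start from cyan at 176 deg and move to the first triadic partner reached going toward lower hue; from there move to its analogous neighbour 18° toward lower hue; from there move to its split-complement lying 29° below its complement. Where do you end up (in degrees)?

−120° (triadic ↓): 176 − 120 = 56°
−18° (analog 18° ↓): 56 − 18 = 38°
+151° (split-comp 29° ↓): 38 + 151 = 189°

189°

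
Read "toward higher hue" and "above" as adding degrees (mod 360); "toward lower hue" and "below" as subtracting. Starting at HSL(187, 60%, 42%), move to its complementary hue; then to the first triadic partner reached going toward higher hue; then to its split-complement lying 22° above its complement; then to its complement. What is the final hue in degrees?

149°

+180° (complement): 187 + 180 = 367 → 367 − 360 = 7°
+120° (triadic ↑): 7 + 120 = 127°
+202° (split-comp 22° ↑): 127 + 202 = 329°
+180° (complement): 329 + 180 = 509 → 509 − 360 = 149°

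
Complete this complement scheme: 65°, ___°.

245°

The complement sits 180° across the wheel.
The full set through 65° is {65°, 245°}.
Given {65°}, the missing hue is 245°.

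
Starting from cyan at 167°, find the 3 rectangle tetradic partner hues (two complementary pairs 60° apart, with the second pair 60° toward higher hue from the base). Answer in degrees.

227°, 347°, and 47°

167 + 60 = 227°
167 + 180 = 347°
167 + 240 = 407 → 407 − 360 = 47°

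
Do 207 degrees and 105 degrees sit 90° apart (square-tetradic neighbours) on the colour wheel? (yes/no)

Angular distance: |207 − 105| = 102 = 102°.
90° apart (square-tetradic neighbours) requires 90°.

no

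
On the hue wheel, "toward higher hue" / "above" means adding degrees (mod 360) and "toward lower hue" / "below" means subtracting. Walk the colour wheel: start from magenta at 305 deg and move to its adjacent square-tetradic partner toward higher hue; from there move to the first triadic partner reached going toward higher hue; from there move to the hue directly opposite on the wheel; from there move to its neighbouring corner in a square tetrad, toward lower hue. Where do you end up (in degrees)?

245°

+90° (square ↑): 305 + 90 = 395 → 395 − 360 = 35°
+120° (triadic ↑): 35 + 120 = 155°
+180° (complement): 155 + 180 = 335°
−90° (square ↓): 335 − 90 = 245°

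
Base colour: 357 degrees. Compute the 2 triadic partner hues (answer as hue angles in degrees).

117° and 237°

A triad places three hues 120° apart.
357 + 120 = 477 → 477 − 360 = 117°
357 + 240 = 597 → 597 − 360 = 237°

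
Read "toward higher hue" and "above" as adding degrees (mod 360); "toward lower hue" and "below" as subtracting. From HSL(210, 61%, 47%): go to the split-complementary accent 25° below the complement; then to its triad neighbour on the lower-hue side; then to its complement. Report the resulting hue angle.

210 + 155 = 365 → 365 − 360 = 5°   (split-comp 25° ↓)
5 − 120 = -115 → -115 + 360 = 245°   (triadic ↓)
245 + 180 = 425 → 425 − 360 = 65°   (complement)

65°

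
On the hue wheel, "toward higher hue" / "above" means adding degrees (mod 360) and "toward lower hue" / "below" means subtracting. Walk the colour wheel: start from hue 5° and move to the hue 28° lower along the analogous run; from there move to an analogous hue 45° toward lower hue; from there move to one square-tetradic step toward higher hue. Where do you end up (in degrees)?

analog 28° ↓ −28°: 5 − 28 = -23 → -23 + 360 = 337°
analog 45° ↓ −45°: 337 − 45 = 292°
square ↑ +90°: 292 + 90 = 382 → 382 − 360 = 22°

22°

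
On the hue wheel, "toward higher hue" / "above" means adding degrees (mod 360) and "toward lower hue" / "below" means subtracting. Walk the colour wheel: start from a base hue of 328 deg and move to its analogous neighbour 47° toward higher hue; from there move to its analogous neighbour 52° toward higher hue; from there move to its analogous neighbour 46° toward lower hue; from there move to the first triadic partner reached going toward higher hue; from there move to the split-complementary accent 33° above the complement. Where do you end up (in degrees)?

analog 47° ↑ +47°: 328 + 47 = 375 → 375 − 360 = 15°
analog 52° ↑ +52°: 15 + 52 = 67°
analog 46° ↓ −46°: 67 − 46 = 21°
triadic ↑ +120°: 21 + 120 = 141°
split-comp 33° ↑ +213°: 141 + 213 = 354°

354°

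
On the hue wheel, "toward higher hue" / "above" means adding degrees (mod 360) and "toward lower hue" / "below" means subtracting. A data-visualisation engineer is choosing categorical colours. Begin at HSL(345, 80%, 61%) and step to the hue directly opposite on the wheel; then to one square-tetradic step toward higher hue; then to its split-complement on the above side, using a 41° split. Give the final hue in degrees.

complement +180°: 345 + 180 = 525 → 525 − 360 = 165°
square ↑ +90°: 165 + 90 = 255°
split-comp 41° ↑ +221°: 255 + 221 = 476 → 476 − 360 = 116°

116°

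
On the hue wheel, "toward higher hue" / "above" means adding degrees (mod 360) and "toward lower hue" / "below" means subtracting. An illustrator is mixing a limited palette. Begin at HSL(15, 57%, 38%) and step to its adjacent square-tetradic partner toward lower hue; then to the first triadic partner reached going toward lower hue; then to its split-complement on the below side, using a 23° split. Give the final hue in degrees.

square ↓ −90°: 15 − 90 = -75 → -75 + 360 = 285°
triadic ↓ −120°: 285 − 120 = 165°
split-comp 23° ↓ +157°: 165 + 157 = 322°

322°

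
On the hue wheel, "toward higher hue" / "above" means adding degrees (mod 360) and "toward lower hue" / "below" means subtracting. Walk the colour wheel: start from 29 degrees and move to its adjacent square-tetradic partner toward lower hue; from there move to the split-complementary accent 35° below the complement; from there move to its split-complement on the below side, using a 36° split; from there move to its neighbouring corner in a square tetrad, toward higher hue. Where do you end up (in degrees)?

square ↓ −90°: 29 − 90 = -61 → -61 + 360 = 299°
split-comp 35° ↓ +145°: 299 + 145 = 444 → 444 − 360 = 84°
split-comp 36° ↓ +144°: 84 + 144 = 228°
square ↑ +90°: 228 + 90 = 318°

318°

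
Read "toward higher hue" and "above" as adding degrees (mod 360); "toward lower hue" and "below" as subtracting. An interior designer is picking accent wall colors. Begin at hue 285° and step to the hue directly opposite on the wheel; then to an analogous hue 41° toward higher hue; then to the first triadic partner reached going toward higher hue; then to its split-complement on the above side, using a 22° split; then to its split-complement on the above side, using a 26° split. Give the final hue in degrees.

314°

285 + 180 = 465 → 465 − 360 = 105°   (complement)
105 + 41 = 146°   (analog 41° ↑)
146 + 120 = 266°   (triadic ↑)
266 + 202 = 468 → 468 − 360 = 108°   (split-comp 22° ↑)
108 + 206 = 314°   (split-comp 26° ↑)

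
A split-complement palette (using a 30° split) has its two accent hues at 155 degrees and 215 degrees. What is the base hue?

5°

The accents sit 30° either side of the complement, so the complement is their short-arc midpoint on the wheel.
Short-arc midpoint of 155° and 215°: 185°.
Base is 180° from the complement: 185 − 180 = 5°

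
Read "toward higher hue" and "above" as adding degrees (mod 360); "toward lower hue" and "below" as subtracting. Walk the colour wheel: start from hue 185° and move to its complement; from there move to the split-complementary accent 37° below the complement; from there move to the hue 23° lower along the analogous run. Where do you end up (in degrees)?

125°

complement +180°: 185 + 180 = 365 → 365 − 360 = 5°
split-comp 37° ↓ +143°: 5 + 143 = 148°
analog 23° ↓ −23°: 148 − 23 = 125°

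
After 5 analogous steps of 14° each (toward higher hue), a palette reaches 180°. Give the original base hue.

110°

5 steps of 14° (toward higher hue) give a net shift of +70°.
Start = end − shift: 180 − 70 = 110°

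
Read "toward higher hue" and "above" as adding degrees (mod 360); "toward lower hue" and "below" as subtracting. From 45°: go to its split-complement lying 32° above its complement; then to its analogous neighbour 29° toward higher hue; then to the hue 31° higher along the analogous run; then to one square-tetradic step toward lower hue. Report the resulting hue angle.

227°

+212° (split-comp 32° ↑): 45 + 212 = 257°
+29° (analog 29° ↑): 257 + 29 = 286°
+31° (analog 31° ↑): 286 + 31 = 317°
−90° (square ↓): 317 − 90 = 227°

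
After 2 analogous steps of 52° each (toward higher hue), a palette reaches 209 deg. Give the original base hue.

2 steps of 52° (toward higher hue) give a net shift of +104°.
Start = end − shift: 209 − 104 = 105°

105°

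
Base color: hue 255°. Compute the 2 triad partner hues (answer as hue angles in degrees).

A triad places three hues 120° apart.
255 + 120 = 375 → 375 − 360 = 15°
255 + 240 = 495 → 495 − 360 = 135°

15° and 135°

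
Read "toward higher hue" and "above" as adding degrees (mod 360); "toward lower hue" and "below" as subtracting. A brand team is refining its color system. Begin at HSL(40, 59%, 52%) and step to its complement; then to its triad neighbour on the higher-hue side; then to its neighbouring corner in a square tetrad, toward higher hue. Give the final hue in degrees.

complement +180°: 40 + 180 = 220°
triadic ↑ +120°: 220 + 120 = 340°
square ↑ +90°: 340 + 90 = 430 → 430 − 360 = 70°

70°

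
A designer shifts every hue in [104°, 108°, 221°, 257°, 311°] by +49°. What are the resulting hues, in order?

153°, 157°, 270°, 306°, 0°

104 + 49 = 153°
108 + 49 = 157°
221 + 49 = 270°
257 + 49 = 306°
311 + 49 = 360 → 360 − 360 = 0°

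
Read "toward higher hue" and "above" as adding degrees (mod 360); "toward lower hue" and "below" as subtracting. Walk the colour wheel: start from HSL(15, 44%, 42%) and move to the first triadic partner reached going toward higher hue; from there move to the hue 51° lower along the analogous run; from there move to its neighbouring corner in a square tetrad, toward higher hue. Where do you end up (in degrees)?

triadic ↑ +120°: 15 + 120 = 135°
analog 51° ↓ −51°: 135 − 51 = 84°
square ↑ +90°: 84 + 90 = 174°

174°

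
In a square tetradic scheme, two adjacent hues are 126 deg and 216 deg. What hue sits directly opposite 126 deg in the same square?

306°

A square tetradic scheme places four hues 90° apart; opposite corners are 180° apart.
126 + 180 = 306°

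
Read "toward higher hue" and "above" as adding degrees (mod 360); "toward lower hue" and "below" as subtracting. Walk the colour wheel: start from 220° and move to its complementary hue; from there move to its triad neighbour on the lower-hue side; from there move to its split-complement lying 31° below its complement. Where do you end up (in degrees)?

69°

+180° (complement): 220 + 180 = 400 → 400 − 360 = 40°
−120° (triadic ↓): 40 − 120 = -80 → -80 + 360 = 280°
+149° (split-comp 31° ↓): 280 + 149 = 429 → 429 − 360 = 69°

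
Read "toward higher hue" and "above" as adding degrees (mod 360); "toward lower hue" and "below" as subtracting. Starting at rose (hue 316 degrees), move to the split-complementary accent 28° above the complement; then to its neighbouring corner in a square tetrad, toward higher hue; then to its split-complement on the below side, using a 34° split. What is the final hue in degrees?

40°

split-comp 28° ↑ +208°: 316 + 208 = 524 → 524 − 360 = 164°
square ↑ +90°: 164 + 90 = 254°
split-comp 34° ↓ +146°: 254 + 146 = 400 → 400 − 360 = 40°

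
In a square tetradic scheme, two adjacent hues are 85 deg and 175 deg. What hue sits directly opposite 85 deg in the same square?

265°

A square tetradic scheme places four hues 90° apart; opposite corners are 180° apart.
85 + 180 = 265°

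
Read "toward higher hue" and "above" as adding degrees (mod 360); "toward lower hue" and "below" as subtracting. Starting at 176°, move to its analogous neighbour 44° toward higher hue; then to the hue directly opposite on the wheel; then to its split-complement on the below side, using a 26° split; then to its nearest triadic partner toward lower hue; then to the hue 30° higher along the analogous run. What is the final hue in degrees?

104°

analog 44° ↑ +44°: 176 + 44 = 220°
complement +180°: 220 + 180 = 400 → 400 − 360 = 40°
split-comp 26° ↓ +154°: 40 + 154 = 194°
triadic ↓ −120°: 194 − 120 = 74°
analog 30° ↑ +30°: 74 + 30 = 104°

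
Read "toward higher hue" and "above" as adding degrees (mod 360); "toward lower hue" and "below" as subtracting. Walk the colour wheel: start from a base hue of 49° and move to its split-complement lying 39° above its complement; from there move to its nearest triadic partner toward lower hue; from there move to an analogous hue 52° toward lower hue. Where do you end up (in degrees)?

split-comp 39° ↑ +219°: 49 + 219 = 268°
triadic ↓ −120°: 268 − 120 = 148°
analog 52° ↓ −52°: 148 − 52 = 96°

96°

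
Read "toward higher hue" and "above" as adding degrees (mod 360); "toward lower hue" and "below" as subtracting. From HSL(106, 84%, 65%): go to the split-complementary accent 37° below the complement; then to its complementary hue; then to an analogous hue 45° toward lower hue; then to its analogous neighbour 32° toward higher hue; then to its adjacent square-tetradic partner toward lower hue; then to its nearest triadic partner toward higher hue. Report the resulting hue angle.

+143° (split-comp 37° ↓): 106 + 143 = 249°
+180° (complement): 249 + 180 = 429 → 429 − 360 = 69°
−45° (analog 45° ↓): 69 − 45 = 24°
+32° (analog 32° ↑): 24 + 32 = 56°
−90° (square ↓): 56 − 90 = -34 → -34 + 360 = 326°
+120° (triadic ↑): 326 + 120 = 446 → 446 − 360 = 86°

86°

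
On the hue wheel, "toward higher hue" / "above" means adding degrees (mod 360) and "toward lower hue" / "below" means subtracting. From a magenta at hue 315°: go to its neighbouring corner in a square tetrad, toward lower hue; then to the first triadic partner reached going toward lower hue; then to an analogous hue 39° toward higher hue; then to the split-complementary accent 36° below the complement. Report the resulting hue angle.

315 − 90 = 225°   (square ↓)
225 − 120 = 105°   (triadic ↓)
105 + 39 = 144°   (analog 39° ↑)
144 + 144 = 288°   (split-comp 36° ↓)

288°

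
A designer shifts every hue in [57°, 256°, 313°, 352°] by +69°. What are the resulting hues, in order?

126°, 325°, 22°, 61°

57 + 69 = 126°
256 + 69 = 325°
313 + 69 = 382 → 382 − 360 = 22°
352 + 69 = 421 → 421 − 360 = 61°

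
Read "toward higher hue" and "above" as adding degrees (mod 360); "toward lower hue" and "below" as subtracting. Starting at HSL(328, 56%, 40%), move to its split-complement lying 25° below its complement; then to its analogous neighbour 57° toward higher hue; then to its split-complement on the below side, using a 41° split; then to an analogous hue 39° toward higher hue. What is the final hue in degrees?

328 + 155 = 483 → 483 − 360 = 123°   (split-comp 25° ↓)
123 + 57 = 180°   (analog 57° ↑)
180 + 139 = 319°   (split-comp 41° ↓)
319 + 39 = 358°   (analog 39° ↑)

358°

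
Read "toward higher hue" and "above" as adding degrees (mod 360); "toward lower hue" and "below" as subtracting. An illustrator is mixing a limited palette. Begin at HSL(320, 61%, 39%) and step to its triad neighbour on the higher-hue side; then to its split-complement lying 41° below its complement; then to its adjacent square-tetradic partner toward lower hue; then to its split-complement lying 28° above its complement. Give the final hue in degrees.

337°

+120° (triadic ↑): 320 + 120 = 440 → 440 − 360 = 80°
+139° (split-comp 41° ↓): 80 + 139 = 219°
−90° (square ↓): 219 − 90 = 129°
+208° (split-comp 28° ↑): 129 + 208 = 337°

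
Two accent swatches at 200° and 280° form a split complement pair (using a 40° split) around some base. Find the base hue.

60°

The accents sit 40° either side of the complement, so the complement is their short-arc midpoint on the wheel.
Short-arc midpoint of 200° and 280°: 240°.
Base is 180° from the complement: 240 − 180 = 60°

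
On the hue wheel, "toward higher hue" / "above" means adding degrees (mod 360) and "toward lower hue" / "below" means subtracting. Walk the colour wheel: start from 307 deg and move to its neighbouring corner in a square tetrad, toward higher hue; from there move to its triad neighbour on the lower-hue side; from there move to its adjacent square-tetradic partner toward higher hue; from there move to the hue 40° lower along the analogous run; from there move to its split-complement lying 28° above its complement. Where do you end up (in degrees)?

square ↑ +90°: 307 + 90 = 397 → 397 − 360 = 37°
triadic ↓ −120°: 37 − 120 = -83 → -83 + 360 = 277°
square ↑ +90°: 277 + 90 = 367 → 367 − 360 = 7°
analog 40° ↓ −40°: 7 − 40 = -33 → -33 + 360 = 327°
split-comp 28° ↑ +208°: 327 + 208 = 535 → 535 − 360 = 175°

175°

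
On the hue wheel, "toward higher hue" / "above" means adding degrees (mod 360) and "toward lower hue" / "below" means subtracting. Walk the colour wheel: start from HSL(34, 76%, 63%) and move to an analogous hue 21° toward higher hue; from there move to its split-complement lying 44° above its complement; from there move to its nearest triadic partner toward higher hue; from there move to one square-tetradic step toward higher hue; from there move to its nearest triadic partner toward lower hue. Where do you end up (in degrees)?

9°

+21° (analog 21° ↑): 34 + 21 = 55°
+224° (split-comp 44° ↑): 55 + 224 = 279°
+120° (triadic ↑): 279 + 120 = 399 → 399 − 360 = 39°
+90° (square ↑): 39 + 90 = 129°
−120° (triadic ↓): 129 − 120 = 9°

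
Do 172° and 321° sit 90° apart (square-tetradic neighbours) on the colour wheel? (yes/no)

no

Angular distance: |172 − 321| = 149 = 149°.
90° apart (square-tetradic neighbours) requires 90°.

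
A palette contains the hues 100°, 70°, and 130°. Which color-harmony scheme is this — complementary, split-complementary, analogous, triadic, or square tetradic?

Sort the hues: 70°, 100°, 130°.
Successive gaps around the wheel: 30°, 30°, 300°.
A run of hues at equal small steps (30°) with one large closing gap is an analogous group.

analogous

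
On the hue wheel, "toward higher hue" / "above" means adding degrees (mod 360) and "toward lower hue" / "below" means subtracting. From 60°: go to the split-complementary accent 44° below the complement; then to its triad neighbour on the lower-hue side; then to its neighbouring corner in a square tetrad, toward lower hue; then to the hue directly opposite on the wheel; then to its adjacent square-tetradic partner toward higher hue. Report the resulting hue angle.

256°

split-comp 44° ↓ +136°: 60 + 136 = 196°
triadic ↓ −120°: 196 − 120 = 76°
square ↓ −90°: 76 − 90 = -14 → -14 + 360 = 346°
complement +180°: 346 + 180 = 526 → 526 − 360 = 166°
square ↑ +90°: 166 + 90 = 256°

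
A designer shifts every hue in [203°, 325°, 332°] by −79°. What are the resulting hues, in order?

124°, 246°, 253°

203 − 79 = 124°
325 − 79 = 246°
332 − 79 = 253°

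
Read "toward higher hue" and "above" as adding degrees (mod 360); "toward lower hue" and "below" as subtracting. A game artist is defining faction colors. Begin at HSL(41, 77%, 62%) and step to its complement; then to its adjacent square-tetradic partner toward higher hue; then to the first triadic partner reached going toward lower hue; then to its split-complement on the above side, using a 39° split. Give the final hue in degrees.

50°

41 + 180 = 221°   (complement)
221 + 90 = 311°   (square ↑)
311 − 120 = 191°   (triadic ↓)
191 + 219 = 410 → 410 − 360 = 50°   (split-comp 39° ↑)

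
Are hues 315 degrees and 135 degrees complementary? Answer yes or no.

yes

Angular distance: |315 − 135| = 180 = 180°.
Complementary requires 180°.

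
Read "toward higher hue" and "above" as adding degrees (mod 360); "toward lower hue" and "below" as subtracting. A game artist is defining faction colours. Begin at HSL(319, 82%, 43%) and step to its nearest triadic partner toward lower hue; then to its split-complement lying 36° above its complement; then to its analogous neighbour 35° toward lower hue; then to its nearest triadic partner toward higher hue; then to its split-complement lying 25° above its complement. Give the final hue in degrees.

triadic ↓ −120°: 319 − 120 = 199°
split-comp 36° ↑ +216°: 199 + 216 = 415 → 415 − 360 = 55°
analog 35° ↓ −35°: 55 − 35 = 20°
triadic ↑ +120°: 20 + 120 = 140°
split-comp 25° ↑ +205°: 140 + 205 = 345°

345°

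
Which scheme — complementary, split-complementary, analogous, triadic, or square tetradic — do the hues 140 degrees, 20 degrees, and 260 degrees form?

triadic

Sort the hues: 20°, 140°, 260°.
Successive gaps around the wheel: 120°, 120°, 120°.
Three hues equally spaced 120° apart form a triad.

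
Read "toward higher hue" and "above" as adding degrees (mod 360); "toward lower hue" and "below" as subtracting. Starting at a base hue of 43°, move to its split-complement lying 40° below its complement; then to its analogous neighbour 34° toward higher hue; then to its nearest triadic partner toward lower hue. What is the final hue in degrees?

97°

+140° (split-comp 40° ↓): 43 + 140 = 183°
+34° (analog 34° ↑): 183 + 34 = 217°
−120° (triadic ↓): 217 − 120 = 97°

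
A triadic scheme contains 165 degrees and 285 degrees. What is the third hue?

45°

A triad spaces three hues 120° apart.
The full set is {45°, 165°, 285°}.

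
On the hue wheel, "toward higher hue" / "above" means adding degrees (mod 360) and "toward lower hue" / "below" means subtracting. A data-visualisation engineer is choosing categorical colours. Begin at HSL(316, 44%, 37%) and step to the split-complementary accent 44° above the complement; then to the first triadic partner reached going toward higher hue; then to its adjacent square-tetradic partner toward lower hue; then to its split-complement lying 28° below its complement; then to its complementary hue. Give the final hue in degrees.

182°

split-comp 44° ↑ +224°: 316 + 224 = 540 → 540 − 360 = 180°
triadic ↑ +120°: 180 + 120 = 300°
square ↓ −90°: 300 − 90 = 210°
split-comp 28° ↓ +152°: 210 + 152 = 362 → 362 − 360 = 2°
complement +180°: 2 + 180 = 182°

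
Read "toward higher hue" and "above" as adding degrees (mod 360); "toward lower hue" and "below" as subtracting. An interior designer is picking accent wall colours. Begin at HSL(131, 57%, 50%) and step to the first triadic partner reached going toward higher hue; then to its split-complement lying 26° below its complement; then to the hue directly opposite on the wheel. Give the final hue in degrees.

+120° (triadic ↑): 131 + 120 = 251°
+154° (split-comp 26° ↓): 251 + 154 = 405 → 405 − 360 = 45°
+180° (complement): 45 + 180 = 225°

225°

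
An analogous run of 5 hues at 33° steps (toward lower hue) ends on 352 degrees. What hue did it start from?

4 steps of 33° (toward lower hue) give a net shift of −132°.
Start = end − shift: 352 + 132 = 484 → 484 − 360 = 124°

124°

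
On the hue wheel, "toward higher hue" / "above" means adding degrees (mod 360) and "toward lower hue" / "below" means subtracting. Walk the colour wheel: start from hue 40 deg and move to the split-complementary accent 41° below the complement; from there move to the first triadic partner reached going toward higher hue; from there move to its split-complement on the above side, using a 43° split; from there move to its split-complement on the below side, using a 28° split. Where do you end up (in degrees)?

40 + 139 = 179°   (split-comp 41° ↓)
179 + 120 = 299°   (triadic ↑)
299 + 223 = 522 → 522 − 360 = 162°   (split-comp 43° ↑)
162 + 152 = 314°   (split-comp 28° ↓)

314°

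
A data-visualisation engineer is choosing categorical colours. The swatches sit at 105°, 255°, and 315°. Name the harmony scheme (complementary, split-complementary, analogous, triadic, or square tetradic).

split-complementary

Sort the hues: 105°, 255°, 315°.
Successive gaps around the wheel: 150°, 60°, 150°.
Two 150° gaps and one 60° gap — a base hue opposite a pair of accents 30° either side of its complement — is the split-complementary pattern.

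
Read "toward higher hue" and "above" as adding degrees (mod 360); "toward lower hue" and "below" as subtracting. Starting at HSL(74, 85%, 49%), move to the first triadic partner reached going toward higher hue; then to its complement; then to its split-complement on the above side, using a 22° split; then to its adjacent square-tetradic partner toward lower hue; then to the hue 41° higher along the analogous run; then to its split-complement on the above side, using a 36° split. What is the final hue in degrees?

triadic ↑ +120°: 74 + 120 = 194°
complement +180°: 194 + 180 = 374 → 374 − 360 = 14°
split-comp 22° ↑ +202°: 14 + 202 = 216°
square ↓ −90°: 216 − 90 = 126°
analog 41° ↑ +41°: 126 + 41 = 167°
split-comp 36° ↑ +216°: 167 + 216 = 383 → 383 − 360 = 23°

23°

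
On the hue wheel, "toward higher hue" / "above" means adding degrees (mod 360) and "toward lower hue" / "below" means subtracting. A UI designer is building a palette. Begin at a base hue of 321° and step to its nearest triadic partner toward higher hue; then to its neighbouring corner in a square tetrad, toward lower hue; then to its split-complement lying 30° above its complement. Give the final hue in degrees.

triadic ↑ +120°: 321 + 120 = 441 → 441 − 360 = 81°
square ↓ −90°: 81 − 90 = -9 → -9 + 360 = 351°
split-comp 30° ↑ +210°: 351 + 210 = 561 → 561 − 360 = 201°

201°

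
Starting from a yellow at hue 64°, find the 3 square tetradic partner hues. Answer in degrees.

A square tetradic scheme places four hues every 90°.
64 + 90 = 154°
64 + 180 = 244°
64 + 270 = 334°

154°, 244° and 334°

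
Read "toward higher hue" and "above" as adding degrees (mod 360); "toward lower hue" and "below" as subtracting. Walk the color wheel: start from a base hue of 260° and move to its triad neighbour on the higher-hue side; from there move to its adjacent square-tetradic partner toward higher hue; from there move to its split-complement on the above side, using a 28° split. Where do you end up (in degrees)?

+120° (triadic ↑): 260 + 120 = 380 → 380 − 360 = 20°
+90° (square ↑): 20 + 90 = 110°
+208° (split-comp 28° ↑): 110 + 208 = 318°

318°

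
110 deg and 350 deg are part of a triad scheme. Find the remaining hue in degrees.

A triad places three hues 120° apart.
The full set through 110° is {110°, 230°, 350°}.
Given {110°, 350°}, the missing hue is 230°.

230°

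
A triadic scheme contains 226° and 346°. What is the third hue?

106°

A triad spaces three hues 120° apart.
The full set is {106°, 226°, 346°}.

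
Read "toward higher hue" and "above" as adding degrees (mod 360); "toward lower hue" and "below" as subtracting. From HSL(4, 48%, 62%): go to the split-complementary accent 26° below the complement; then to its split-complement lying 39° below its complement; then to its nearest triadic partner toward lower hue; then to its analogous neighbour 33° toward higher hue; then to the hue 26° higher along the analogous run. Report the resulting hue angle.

split-comp 26° ↓ +154°: 4 + 154 = 158°
split-comp 39° ↓ +141°: 158 + 141 = 299°
triadic ↓ −120°: 299 − 120 = 179°
analog 33° ↑ +33°: 179 + 33 = 212°
analog 26° ↑ +26°: 212 + 26 = 238°

238°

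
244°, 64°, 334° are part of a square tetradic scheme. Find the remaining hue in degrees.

A square tetradic scheme places four hues every 90°.
The full set through 64° is {64°, 154°, 244°, 334°}.
Given {64°, 244°, 334°}, the missing hue is 154°.

154°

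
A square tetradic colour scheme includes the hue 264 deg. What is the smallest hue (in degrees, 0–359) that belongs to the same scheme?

A square tetradic scheme places four hues every 90°.
The full set through 264° is {84°, 174°, 264°, 354°}.

84°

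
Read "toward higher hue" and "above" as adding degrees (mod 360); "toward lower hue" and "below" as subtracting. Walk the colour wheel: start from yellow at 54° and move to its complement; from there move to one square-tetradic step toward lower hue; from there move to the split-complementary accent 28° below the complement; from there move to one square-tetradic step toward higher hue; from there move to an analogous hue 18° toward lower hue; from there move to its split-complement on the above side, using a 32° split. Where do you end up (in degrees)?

220°

54 + 180 = 234°   (complement)
234 − 90 = 144°   (square ↓)
144 + 152 = 296°   (split-comp 28° ↓)
296 + 90 = 386 → 386 − 360 = 26°   (square ↑)
26 − 18 = 8°   (analog 18° ↓)
8 + 212 = 220°   (split-comp 32° ↑)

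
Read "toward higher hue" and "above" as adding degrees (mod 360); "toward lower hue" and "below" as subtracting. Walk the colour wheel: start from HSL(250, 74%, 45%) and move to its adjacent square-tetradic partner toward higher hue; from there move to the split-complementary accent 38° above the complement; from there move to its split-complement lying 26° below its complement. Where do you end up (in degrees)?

square ↑ +90°: 250 + 90 = 340°
split-comp 38° ↑ +218°: 340 + 218 = 558 → 558 − 360 = 198°
split-comp 26° ↓ +154°: 198 + 154 = 352°

352°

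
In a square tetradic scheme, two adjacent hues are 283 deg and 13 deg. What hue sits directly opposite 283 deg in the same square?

103°

A square tetradic scheme places four hues 90° apart; opposite corners are 180° apart.
283 + 180 = 463 → 463 − 360 = 103°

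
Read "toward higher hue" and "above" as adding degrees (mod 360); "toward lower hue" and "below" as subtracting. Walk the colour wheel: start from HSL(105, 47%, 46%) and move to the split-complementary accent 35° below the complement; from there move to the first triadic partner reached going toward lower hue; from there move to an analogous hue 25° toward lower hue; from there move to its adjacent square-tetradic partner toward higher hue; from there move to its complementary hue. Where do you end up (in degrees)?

15°

+145° (split-comp 35° ↓): 105 + 145 = 250°
−120° (triadic ↓): 250 − 120 = 130°
−25° (analog 25° ↓): 130 − 25 = 105°
+90° (square ↑): 105 + 90 = 195°
+180° (complement): 195 + 180 = 375 → 375 − 360 = 15°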